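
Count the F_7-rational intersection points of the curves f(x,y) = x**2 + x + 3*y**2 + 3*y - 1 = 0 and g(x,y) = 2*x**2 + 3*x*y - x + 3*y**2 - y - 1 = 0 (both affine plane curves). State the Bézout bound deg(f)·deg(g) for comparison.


Common zeros: {(5, 5)}; count = 1; Bézout bound = 4.

deg(f) = 2, deg(g) = 2, so Bézout bound = 4.
Scan x ∈ F_7. For each x, list the y ∈ F_7 with f(x, y) ≡ 0 and those with g(x, y) ≡ 0 (mod 7); the common zeros in that column are the intersection.
  x = 0: f ≡ 0 at y ∈ {3}; g ≡ 0 at y ∈ ∅; common: ∅.
  x = 1: f ≡ 0 at y ∈ {1, 5}; g ≡ 0 at y ∈ {0, 4}; common: ∅.
  x = 2: f ≡ 0 at y ∈ ∅; g ≡ 0 at y ∈ {5}; common: ∅.
  x = 3: f ≡ 0 at y ∈ ∅; g ≡ 0 at y ∈ {0, 2}; common: ∅.
  x = 4: f ≡ 0 at y ∈ ∅; g ≡ 0 at y ∈ {4}; common: ∅.
  x = 5: f ≡ 0 at y ∈ {1, 5}; g ≡ 0 at y ∈ {2, 5}; common: {5}.
  x = 6: f ≡ 0 at y ∈ {3}; g ≡ 0 at y ∈ ∅; common: ∅.
Collecting: common zeros = {(5, 5)}, so the count is 1.
Comparison with the Bézout bound: 1 ≤ 4 = deg(f)·deg(g), as expected for curves with no common component (the affine F_7-count falls short of the bound because intersections may lie at infinity, over extension fields, or carry multiplicity).


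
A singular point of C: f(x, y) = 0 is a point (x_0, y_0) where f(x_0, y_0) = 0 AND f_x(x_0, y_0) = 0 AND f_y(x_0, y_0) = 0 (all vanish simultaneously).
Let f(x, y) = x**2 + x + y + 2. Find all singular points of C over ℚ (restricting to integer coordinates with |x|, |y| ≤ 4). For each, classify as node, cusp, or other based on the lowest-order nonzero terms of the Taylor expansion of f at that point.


No singular points in the scanned grid; C is smooth there.

Compute partial derivatives:
  f_x = 2*x + 1.
  f_y = 1.
f_y = 1 is a nonzero constant, so f_y never vanishes: no point (x, y) can satisfy f = f_x = f_y = 0. In particular no (x, y) ∈ {−4, ..., 4}² is singular; the curve is smooth.


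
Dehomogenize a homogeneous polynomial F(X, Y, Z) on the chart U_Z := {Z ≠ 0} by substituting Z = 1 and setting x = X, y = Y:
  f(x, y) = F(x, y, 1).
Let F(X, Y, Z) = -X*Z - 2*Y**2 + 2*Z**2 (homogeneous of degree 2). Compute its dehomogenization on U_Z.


f(x, y) = -x - 2*y**2 + 2

On U_Z we set Z = 1. Each monomial c·X^i·Y^j·Z^k in F becomes c·x^i·y^j·1^k = c·x^i·y^j.
Substituting Z = 1: F(X, Y, 1) = -x - 2*y**2 + 2.
Note: deg(f) ≤ deg(F) = 2; strict inequality happens when F is divisible by Z (lost terms).


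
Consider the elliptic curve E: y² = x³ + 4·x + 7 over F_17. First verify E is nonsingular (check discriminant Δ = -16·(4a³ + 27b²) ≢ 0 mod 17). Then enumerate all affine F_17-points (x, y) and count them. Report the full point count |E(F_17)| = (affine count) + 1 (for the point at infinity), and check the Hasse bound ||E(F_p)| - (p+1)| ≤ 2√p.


Affine points = {(4, 6), (4, 11), (5, 4), (5, 13), (6, 3), (6, 14), (7, 2), (7, 15), (12, 7), (12, 10), (14, 6), (14, 11), (15, 5), (15, 12), (16, 6), (16, 11)}; affine count = 16; |E(F_17)| = 17.

Discriminant check: Δ ∝ 4a³ + 27b² = 4·4³ + 27·7² = 4·64 + 27·49 ≡ 15 (mod 17). Nonzero ⇒ E is nonsingular.
For each x ∈ F_17, compute rhs = x³ + 4·x + 7 mod 17, then count y ∈ F_17 with y² ≡ rhs.
  x = 0: rhs = 7, matching y values: none (0 points).
  x = 1: rhs = 12, matching y values: none (0 points).
  x = 2: rhs = 6, matching y values: none (0 points).
  x = 3: rhs = 12, matching y values: none (0 points).
  x = 4: rhs = 2, matching y values: 6, 11 (2 points).
  x = 5: rhs = 16, matching y values: 4, 13 (2 points).
  x = 6: rhs = 9, matching y values: 3, 14 (2 points).
  x = 7: rhs = 4, matching y values: 2, 15 (2 points).
  x = 8: rhs = 7, matching y values: none (0 points).
  x = 9: rhs = 7, matching y values: none (0 points).
  x = 10: rhs = 10, matching y values: none (0 points).
  x = 11: rhs = 5, matching y values: none (0 points).
  x = 12: rhs = 15, matching y values: 7, 10 (2 points).
  x = 13: rhs = 12, matching y values: none (0 points).
  x = 14: rhs = 2, matching y values: 6, 11 (2 points).
  x = 15: rhs = 8, matching y values: 5, 12 (2 points).
  x = 16: rhs = 2, matching y values: 6, 11 (2 points).
Total affine count: 16.
Full point count |E(F_17)| = 16 + 1 = 17.
Hasse bound: |17 − (17+1)| = |-1| = 1 ≤ 2√17 ≈ 8.2462 ✓.


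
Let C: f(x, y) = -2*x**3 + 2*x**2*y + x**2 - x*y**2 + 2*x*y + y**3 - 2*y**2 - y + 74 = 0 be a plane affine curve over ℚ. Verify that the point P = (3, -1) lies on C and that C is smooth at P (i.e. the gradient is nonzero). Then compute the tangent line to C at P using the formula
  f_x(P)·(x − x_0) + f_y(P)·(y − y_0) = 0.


Tangent line at P: -63*x + 36*y + 225 = 0.

Step 1: f(3, -1) = 0, so P lies on C.
Step 2: partial derivatives
  f_x(x, y) = -6*x**2 + 4*x*y + 2*x - y**2 + 2*y, f_y(x, y) = 2*x**2 - 2*x*y + 2*x + 3*y**2 - 4*y - 1.
  f_x(P) = -63, f_y(P) = 36 (gradient nonzero, so P is smooth).
Step 3: tangent line at P: -63·(x − 3) + 36·(y − -1) = 0.
Expanding: -63*x + 36*y + 225 = 0.


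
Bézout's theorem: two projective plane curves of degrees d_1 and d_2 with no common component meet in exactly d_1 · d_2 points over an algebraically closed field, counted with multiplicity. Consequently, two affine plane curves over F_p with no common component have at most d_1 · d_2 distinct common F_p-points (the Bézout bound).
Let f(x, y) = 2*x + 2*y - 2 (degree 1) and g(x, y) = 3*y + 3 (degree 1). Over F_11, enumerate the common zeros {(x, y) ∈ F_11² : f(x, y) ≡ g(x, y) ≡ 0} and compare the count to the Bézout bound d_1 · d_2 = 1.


Common zeros: {(2, 10)}; count = 1; Bézout bound = 1.

deg(f) = 1, deg(g) = 1, so Bézout bound = 1.
Scan x ∈ F_11. For each x, list the y ∈ F_11 with f(x, y) ≡ 0 and those with g(x, y) ≡ 0 (mod 11); the common zeros in that column are the intersection.
  x = 0: f ≡ 0 at y ∈ {1}; g ≡ 0 at y ∈ {10}; common: ∅.
  x = 1: f ≡ 0 at y ∈ {0}; g ≡ 0 at y ∈ {10}; common: ∅.
  x = 2: f ≡ 0 at y ∈ {10}; g ≡ 0 at y ∈ {10}; common: {10}.
  x = 3: f ≡ 0 at y ∈ {9}; g ≡ 0 at y ∈ {10}; common: ∅.
  x = 4: f ≡ 0 at y ∈ {8}; g ≡ 0 at y ∈ {10}; common: ∅.
  x = 5: f ≡ 0 at y ∈ {7}; g ≡ 0 at y ∈ {10}; common: ∅.
  x = 6: f ≡ 0 at y ∈ {6}; g ≡ 0 at y ∈ {10}; common: ∅.
  x = 7: f ≡ 0 at y ∈ {5}; g ≡ 0 at y ∈ {10}; common: ∅.
  x = 8: f ≡ 0 at y ∈ {4}; g ≡ 0 at y ∈ {10}; common: ∅.
  x = 9: f ≡ 0 at y ∈ {3}; g ≡ 0 at y ∈ {10}; common: ∅.
  x = 10: f ≡ 0 at y ∈ {2}; g ≡ 0 at y ∈ {10}; common: ∅.
Collecting: common zeros = {(2, 10)}, so the count is 1.
Comparison with the Bézout bound: 1 ≤ 1 = deg(f)·deg(g), as expected for curves with no common component (the bound is attained).


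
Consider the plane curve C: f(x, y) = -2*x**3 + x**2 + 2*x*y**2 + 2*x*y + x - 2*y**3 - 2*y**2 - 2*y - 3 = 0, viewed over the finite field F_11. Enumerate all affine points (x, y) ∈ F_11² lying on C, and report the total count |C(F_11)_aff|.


Affine F_11-points: {(1, 5), (2, 1), (2, 10), (3, 8), (5, 1), (5, 6), (5, 8), (7, 6), (8, 4), (9, 8), (10, 1), (10, 4)}; count = 12.

For each of the 121 pairs (x, y) ∈ F_11², evaluate f(x, y) mod 11. Record the zeros.
  x = 0: [0↦8, 1↦2, 2↦2, 3↦7, 4↦5, 5↦6, 6↦9, 7↦2, 8↦6, 9↦9, 10↦10]  zeros at y ∈ ∅
  x = 1: [0↦8, 1↦6, 2↦3, 3↦9, 4↦1, 5↦0, 6↦5, 7↦4, 8↦7, 9↦2, 10↦10]  zeros at y ∈ {5}
  x = 2: [0↦9, 1↦0, 2↦5, 3↦1, 4↦9, 5↦6, 6↦2, 7↦7, 8↦9, 9↦7, 10↦0]  zeros at y ∈ {1, 10}
  x = 3: [0↦10, 1↦5, 2↦7, 3↦4, 4↦6, 5↦1, 6↦10, 7↦10, 8↦0, 9↦1, 10↦1]  zeros at y ∈ {8}
  x = 4: [0↦10, 1↦9, 2↦8, 3↦6, 4↦2, 5↦6, 6↦6, 7↦1, 8↦1, 9↦5, 10↦1]  zeros at y ∈ ∅
  x = 5: [0↦8, 1↦0, 2↦7, 3↦6, 4↦7, 5↦9, 6↦0, 7↦1, 8↦0, 9↦7, 10↦10]  zeros at y ∈ {1, 6, 8}
  x = 6: [0↦3, 1↦10, 2↦3, 3↦3, 4↦9, 5↦9, 6↦2, 7↦9, 8↦7, 9↦6, 10↦5]  zeros at y ∈ ∅
  x = 7: [0↦5, 1↦5, 2↦6, 3↦7, 4↦7, 5↦5, 6↦0, 7↦2, 8↦10, 9↦1, 10↦7]  zeros at y ∈ {6}
  x = 8: [0↦2, 1↦6, 2↦4, 3↦6, 4↦0, 5↦7, 6↦4, 7↦1, 8↦8, 9↦2, 10↦4]  zeros at y ∈ {4}
  x = 9: [0↦4, 1↦1, 2↦7, 3↦10, 4↦9, 5↦3, 6↦2, 7↦5, 8↦0, 9↦8, 10↦6]  zeros at y ∈ {8}
  x = 10: [0↦10, 1↦0, 2↦3, 3↦7, 4↦0, 5↦3, 6↦4, 7↦2, 8↦7, 9↦7, 10↦1]  zeros at y ∈ {1, 4}
Collecting zeros: affine points = {(1, 5), (2, 1), (2, 10), (3, 8), (5, 1), (5, 6), (5, 8), (7, 6), (8, 4), (9, 8), (10, 1), (10, 4)}.
Total count |C(F_11)_aff| = 12.


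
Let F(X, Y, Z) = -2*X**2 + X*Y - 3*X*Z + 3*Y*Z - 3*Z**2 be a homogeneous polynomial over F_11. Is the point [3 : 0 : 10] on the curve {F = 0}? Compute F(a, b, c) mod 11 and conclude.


F(3,0,10) ≡ 10 (mod 11); P is NOT on the curve.

Evaluate F(3, 0, 10) term-by-term (mod 11).
  -2*X**2 ↦ -2·9·1·1 = -18
  X*Y ↦ 1·3·0·1 = 0
  -3*X*Z ↦ -3·3·1·10 = -90
  3*Y*Z ↦ 3·1·0·10 = 0
  -3*Z**2 ↦ -3·1·1·100 = -300
Sum: F(3, 0, 10) = (-18) + (0) + (-90) + (0) + (-300) = -408.
Reducing mod 11: -408 ≡ 10 (mod 11).
Since F(a, b, c) ≡ 10 ≠ 0 (mod 11), P does NOT lie on the curve.


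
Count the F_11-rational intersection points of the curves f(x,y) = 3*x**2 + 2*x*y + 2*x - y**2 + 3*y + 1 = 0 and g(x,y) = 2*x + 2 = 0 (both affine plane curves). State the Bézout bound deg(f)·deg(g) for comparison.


Common zeros: {(10, 2), (10, 10)}; count = 2; Bézout bound = 2.

deg(f) = 2, deg(g) = 1, so Bézout bound = 2.
Scan x ∈ F_11. For each x, list the y ∈ F_11 with f(x, y) ≡ 0 and those with g(x, y) ≡ 0 (mod 11); the common zeros in that column are the intersection.
  x = 0: f ≡ 0 at y ∈ ∅; g ≡ 0 at y ∈ ∅; common: ∅.
  x = 1: f ≡ 0 at y ∈ {6, 10}; g ≡ 0 at y ∈ ∅; common: ∅.
  x = 2: f ≡ 0 at y ∈ ∅; g ≡ 0 at y ∈ ∅; common: ∅.
  x = 3: f ≡ 0 at y ∈ ∅; g ≡ 0 at y ∈ ∅; common: ∅.
  x = 4: f ≡ 0 at y ∈ ∅; g ≡ 0 at y ∈ ∅; common: ∅.
  x = 5: f ≡ 0 at y ∈ ∅; g ≡ 0 at y ∈ ∅; common: ∅.
  x = 6: f ≡ 0 at y ∈ {0, 4}; g ≡ 0 at y ∈ ∅; common: ∅.
  x = 7: f ≡ 0 at y ∈ ∅; g ≡ 0 at y ∈ ∅; common: ∅.
  x = 8: f ≡ 0 at y ∈ {0, 8}; g ≡ 0 at y ∈ ∅; common: ∅.
  x = 9: f ≡ 0 at y ∈ {4, 6}; g ≡ 0 at y ∈ ∅; common: ∅.
  x = 10: f ≡ 0 at y ∈ {2, 10}; g ≡ 0 at y ∈ {0, 1, 2, 3, 4, 5, 6, 7, 8, 9, 10}; common: {2, 10}.
Collecting: common zeros = {(10, 2), (10, 10)}, so the count is 2.
Comparison with the Bézout bound: 2 ≤ 2 = deg(f)·deg(g), as expected for curves with no common component (the bound is attained).


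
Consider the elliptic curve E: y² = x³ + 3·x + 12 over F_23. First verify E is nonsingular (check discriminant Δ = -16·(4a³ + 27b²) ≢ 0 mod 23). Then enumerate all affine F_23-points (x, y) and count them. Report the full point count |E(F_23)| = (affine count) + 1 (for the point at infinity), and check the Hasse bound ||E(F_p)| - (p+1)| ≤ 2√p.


Affine points = {(0, 9), (0, 14), (1, 4), (1, 19), (2, 7), (2, 16), (3, 5), (3, 18), (6, 4), (6, 19), (7, 10), (7, 13), (9, 3), (9, 20), (16, 4), (16, 19), (17, 10), (17, 13), (22, 10), (22, 13)}; affine count = 20; |E(F_23)| = 21.

Discriminant check: Δ ∝ 4a³ + 27b² = 4·3³ + 27·12² = 4·27 + 27·144 ≡ 17 (mod 23). Nonzero ⇒ E is nonsingular.
For each x ∈ F_23, compute rhs = x³ + 3·x + 12 mod 23, then count y ∈ F_23 with y² ≡ rhs.
  x = 0: rhs = 12, matching y values: 9, 14 (2 points).
  x = 1: rhs = 16, matching y values: 4, 19 (2 points).
  x = 2: rhs = 3, matching y values: 7, 16 (2 points).
  x = 3: rhs = 2, matching y values: 5, 18 (2 points).
  x = 4: rhs = 19, matching y values: none (0 points).
  x = 5: rhs = 14, matching y values: none (0 points).
  x = 6: rhs = 16, matching y values: 4, 19 (2 points).
  x = 7: rhs = 8, matching y values: 10, 13 (2 points).
  x = 8: rhs = 19, matching y values: none (0 points).
  x = 9: rhs = 9, matching y values: 3, 20 (2 points).
  x = 10: rhs = 7, matching y values: none (0 points).
  x = 11: rhs = 19, matching y values: none (0 points).
  x = 12: rhs = 5, matching y values: none (0 points).
  x = 13: rhs = 17, matching y values: none (0 points).
  x = 14: rhs = 15, matching y values: none (0 points).
  x = 15: rhs = 5, matching y values: none (0 points).
  x = 16: rhs = 16, matching y values: 4, 19 (2 points).
  x = 17: rhs = 8, matching y values: 10, 13 (2 points).
  x = 18: rhs = 10, matching y values: none (0 points).
  x = 19: rhs = 5, matching y values: none (0 points).
  x = 20: rhs = 22, matching y values: none (0 points).
  x = 21: rhs = 21, matching y values: none (0 points).
  x = 22: rhs = 8, matching y values: 10, 13 (2 points).
Total affine count: 20.
Full point count |E(F_23)| = 20 + 1 = 21.
Hasse bound: |21 − (23+1)| = |-3| = 3 ≤ 2√23 ≈ 9.5917 ✓.


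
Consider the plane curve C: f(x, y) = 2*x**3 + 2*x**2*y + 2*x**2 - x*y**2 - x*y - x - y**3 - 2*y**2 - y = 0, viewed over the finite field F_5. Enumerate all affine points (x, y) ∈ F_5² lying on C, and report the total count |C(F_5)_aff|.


Affine F_5-points: {(0, 0), (0, 4)}; count = 2.

For each of the 25 pairs (x, y) ∈ F_5², evaluate f(x, y) mod 5. Record the zeros.
  x = 0: [0↦0, 1↦1, 2↦2, 3↦2, 4↦0]  zeros at y ∈ {0, 4}
  x = 1: [0↦3, 1↦4, 2↦3, 3↦4, 4↦1]  zeros at y ∈ ∅
  x = 2: [0↦2, 1↦2, 2↦3, 3↦4, 4↦4]  zeros at y ∈ ∅
  x = 3: [0↦4, 1↦2, 2↦4, 3↦4, 4↦1]  zeros at y ∈ ∅
  x = 4: [0↦1, 1↦1, 2↦3, 3↦1, 4↦4]  zeros at y ∈ ∅
Collecting zeros: affine points = {(0, 0), (0, 4)}.
Total count |C(F_5)_aff| = 2.


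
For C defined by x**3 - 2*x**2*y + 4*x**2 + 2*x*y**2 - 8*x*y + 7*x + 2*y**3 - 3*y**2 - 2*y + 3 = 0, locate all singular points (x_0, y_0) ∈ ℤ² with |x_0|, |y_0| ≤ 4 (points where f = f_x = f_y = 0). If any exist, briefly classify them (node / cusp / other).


Singular points: {(-1, 1)}; classification: node.

Compute partial derivatives:
  f_x = 3*x**2 - 4*x*y + 8*x + 2*y**2 - 8*y + 7.
  f_y = -2*x**2 + 4*x*y - 8*x + 6*y**2 - 6*y - 2.
Scan x_0 ∈ {−4, ..., 4}. For each x_0, f_y(x_0, y) is a polynomial in y; find its integer roots y ∈ {−4, ..., 4}, then test f_x and f at those candidates.
  x = -4: f_y(-4, y) = 6*y**2 - 22*y - 2; no integer root y with |y| ≤ 4.
  x = -3: f_y(-3, y) = 6*y**2 - 18*y + 4; no integer root y with |y| ≤ 4.
  x = -2: f_y(-2, y) = 6*y**2 - 14*y + 6; no integer root y with |y| ≤ 4.
  x = -1: f_y(-1, y) = 6*y**2 - 10*y + 4; vanishes at y ∈ {1}. (-1, 1): f_x = 0, f = 0 — SINGULAR.
  x = 0: f_y(0, y) = 6*y**2 - 6*y - 2; no integer root y with |y| ≤ 4.
  x = 1: f_y(1, y) = 6*y**2 - 2*y - 12; no integer root y with |y| ≤ 4.
  x = 2: f_y(2, y) = 6*y**2 + 2*y - 26; no integer root y with |y| ≤ 4.
  x = 3: f_y(3, y) = 6*y**2 + 6*y - 44; no integer root y with |y| ≤ 4.
  x = 4: f_y(4, y) = 6*y**2 + 10*y - 66; no integer root y with |y| ≤ 4.
Only singular point on the grid: (-1, 1).
Classify: substitute x = -1 + u, y = 1 + v and expand: f = u**3 - 2*u**2*v - u**2 + 2*u*v**2 + 2*v**3 + v**2.
No constant or linear terms (consistent with a singular point). Quadratic part: -u**2 + v**2. Cubic part: u**3 - 2*u**2*v + 2*u*v**2 + 2*v**3.
The quadratic part v**2 - u**2 = (v − u)(v + u) splits into two distinct linear factors, so there are two distinct tangent lines y − 1 = ±(x − -1) — this is a node (ordinary double point).
Classification: node.


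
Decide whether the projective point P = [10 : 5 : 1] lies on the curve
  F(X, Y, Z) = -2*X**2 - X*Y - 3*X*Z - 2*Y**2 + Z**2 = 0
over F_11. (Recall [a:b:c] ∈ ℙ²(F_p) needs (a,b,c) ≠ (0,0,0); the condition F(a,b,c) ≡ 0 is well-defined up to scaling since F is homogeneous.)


F(10,5,1) ≡ 1 (mod 11); P is NOT on the curve.

Evaluate F(10, 5, 1) term-by-term (mod 11).
  -2*X**2 ↦ -2·100·1·1 = -200
  -X*Y ↦ -1·10·5·1 = -50
  -3*X*Z ↦ -3·10·1·1 = -30
  -2*Y**2 ↦ -2·1·25·1 = -50
  Z**2 ↦ 1·1·1·1 = 1
Sum: F(10, 5, 1) = (-200) + (-50) + (-30) + (-50) + (1) = -329.
Reducing mod 11: -329 ≡ 1 (mod 11).
Since F(a, b, c) ≡ 1 ≠ 0 (mod 11), P does NOT lie on the curve.


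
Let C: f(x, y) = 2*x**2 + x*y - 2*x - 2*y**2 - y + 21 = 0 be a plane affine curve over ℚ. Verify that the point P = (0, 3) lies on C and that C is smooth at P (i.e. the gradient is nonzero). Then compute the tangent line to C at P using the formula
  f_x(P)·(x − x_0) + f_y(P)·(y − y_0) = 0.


Tangent line at P: x - 13*y + 39 = 0.

Step 1: f(0, 3) = 0, so P lies on C.
Step 2: partial derivatives
  f_x(x, y) = 4*x + y - 2, f_y(x, y) = x - 4*y - 1.
  f_x(P) = 1, f_y(P) = -13 (gradient nonzero, so P is smooth).
Step 3: tangent line at P: 1·(x − 0) + -13·(y − 3) = 0.
Expanding: x - 13*y + 39 = 0.


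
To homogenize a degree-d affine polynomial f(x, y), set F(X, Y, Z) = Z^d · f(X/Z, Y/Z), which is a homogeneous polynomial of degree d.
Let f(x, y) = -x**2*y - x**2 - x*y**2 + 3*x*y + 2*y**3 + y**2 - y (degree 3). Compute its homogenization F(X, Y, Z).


F(X, Y, Z) = -X**2*Y - X**2*Z - X*Y**2 + 3*X*Y*Z + 2*Y**3 + Y**2*Z - Y*Z**2

deg(f) = 3.
Substitute x = X/Z, y = Y/Z into f, then multiply by Z^3.
  monomial -1·x^2·y^1 ↦ -1·X^2·Y^1·Z^0.
  monomial -1·x^2·y^0 ↦ -1·X^2·Y^0·Z^1.
  monomial -1·x^1·y^2 ↦ -1·X^1·Y^2·Z^0.
  monomial 3·x^1·y^1 ↦ 3·X^1·Y^1·Z^1.
  monomial 2·x^0·y^3 ↦ 2·X^0·Y^3·Z^0.
  monomial 1·x^0·y^2 ↦ 1·X^0·Y^2·Z^1.
  monomial -1·x^0·y^1 ↦ -1·X^0·Y^1·Z^2.
Collecting: F(X, Y, Z) = -X**2*Y - X**2*Z - X*Y**2 + 3*X*Y*Z + 2*Y**3 + Y**2*Z - Y*Z**2.


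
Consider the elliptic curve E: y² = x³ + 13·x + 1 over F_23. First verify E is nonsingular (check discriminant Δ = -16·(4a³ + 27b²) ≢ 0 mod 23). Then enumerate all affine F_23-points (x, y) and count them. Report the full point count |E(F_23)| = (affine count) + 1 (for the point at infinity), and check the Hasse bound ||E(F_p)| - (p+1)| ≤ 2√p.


Affine points = {(0, 1), (0, 22), (2, 9), (2, 14), (4, 5), (4, 18), (10, 2), (10, 21), (11, 7), (11, 16), (14, 11), (14, 12), (15, 11), (15, 12), (16, 2), (16, 21), (17, 11), (17, 12), (18, 8), (18, 15), (19, 0), (20, 2), (20, 21), (21, 6), (21, 17)}; affine count = 25; |E(F_23)| = 26.

Discriminant check: Δ ∝ 4a³ + 27b² = 4·13³ + 27·1² = 4·2197 + 27·1 ≡ 6 (mod 23). Nonzero ⇒ E is nonsingular.
For each x ∈ F_23, compute rhs = x³ + 13·x + 1 mod 23, then count y ∈ F_23 with y² ≡ rhs.
  x = 0: rhs = 1, matching y values: 1, 22 (2 points).
  x = 1: rhs = 15, matching y values: none (0 points).
  x = 2: rhs = 12, matching y values: 9, 14 (2 points).
  x = 3: rhs = 21, matching y values: none (0 points).
  x = 4: rhs = 2, matching y values: 5, 18 (2 points).
  x = 5: rhs = 7, matching y values: none (0 points).
  x = 6: rhs = 19, matching y values: none (0 points).
  x = 7: rhs = 21, matching y values: none (0 points).
  x = 8: rhs = 19, matching y values: none (0 points).
  x = 9: rhs = 19, matching y values: none (0 points).
  x = 10: rhs = 4, matching y values: 2, 21 (2 points).
  x = 11: rhs = 3, matching y values: 7, 16 (2 points).
  x = 12: rhs = 22, matching y values: none (0 points).
  x = 13: rhs = 21, matching y values: none (0 points).
  x = 14: rhs = 6, matching y values: 11, 12 (2 points).
  x = 15: rhs = 6, matching y values: 11, 12 (2 points).
  x = 16: rhs = 4, matching y values: 2, 21 (2 points).
  x = 17: rhs = 6, matching y values: 11, 12 (2 points).
  x = 18: rhs = 18, matching y values: 8, 15 (2 points).
  x = 19: rhs = 0, matching y values: 0 (1 points).
  x = 20: rhs = 4, matching y values: 2, 21 (2 points).
  x = 21: rhs = 13, matching y values: 6, 17 (2 points).
  x = 22: rhs = 10, matching y values: none (0 points).
Total affine count: 25.
Full point count |E(F_23)| = 25 + 1 = 26.
Hasse bound: |26 − (23+1)| = |2| = 2 ≤ 2√23 ≈ 9.5917 ✓.


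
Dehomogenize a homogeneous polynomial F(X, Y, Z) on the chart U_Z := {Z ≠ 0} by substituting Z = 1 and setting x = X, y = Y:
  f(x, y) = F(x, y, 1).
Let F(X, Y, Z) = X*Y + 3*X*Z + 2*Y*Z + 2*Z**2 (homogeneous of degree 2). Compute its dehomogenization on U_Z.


f(x, y) = x*y + 3*x + 2*y + 2

On U_Z we set Z = 1. Each monomial c·X^i·Y^j·Z^k in F becomes c·x^i·y^j·1^k = c·x^i·y^j.
Substituting Z = 1: F(X, Y, 1) = x*y + 3*x + 2*y + 2.
Note: deg(f) ≤ deg(F) = 2; strict inequality happens when F is divisible by Z (lost terms).


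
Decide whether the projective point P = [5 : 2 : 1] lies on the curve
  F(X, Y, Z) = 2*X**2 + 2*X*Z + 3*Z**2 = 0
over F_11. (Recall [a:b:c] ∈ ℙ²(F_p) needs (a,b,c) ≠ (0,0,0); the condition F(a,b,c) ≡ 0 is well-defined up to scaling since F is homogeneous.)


F(5,2,1) ≡ 8 (mod 11); P is NOT on the curve.

Evaluate F(5, 2, 1) term-by-term (mod 11).
  2*X**2 ↦ 2·25·1·1 = 50
  2*X*Z ↦ 2·5·1·1 = 10
  3*Z**2 ↦ 3·1·1·1 = 3
Sum: F(5, 2, 1) = (50) + (10) + (3) = 63.
Reducing mod 11: 63 ≡ 8 (mod 11).
Since F(a, b, c) ≡ 8 ≠ 0 (mod 11), P does NOT lie on the curve.


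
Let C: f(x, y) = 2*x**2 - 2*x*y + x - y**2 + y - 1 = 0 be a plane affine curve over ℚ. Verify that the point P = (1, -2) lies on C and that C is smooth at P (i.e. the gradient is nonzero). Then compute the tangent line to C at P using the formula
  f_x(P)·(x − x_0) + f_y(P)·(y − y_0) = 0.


Tangent line at P: 9*x + 3*y - 3 = 0.

Step 1: f(1, -2) = 0, so P lies on C.
Step 2: partial derivatives
  f_x(x, y) = 4*x - 2*y + 1, f_y(x, y) = -2*x - 2*y + 1.
  f_x(P) = 9, f_y(P) = 3 (gradient nonzero, so P is smooth).
Step 3: tangent line at P: 9·(x − 1) + 3·(y − -2) = 0.
Expanding: 9*x + 3*y - 3 = 0.


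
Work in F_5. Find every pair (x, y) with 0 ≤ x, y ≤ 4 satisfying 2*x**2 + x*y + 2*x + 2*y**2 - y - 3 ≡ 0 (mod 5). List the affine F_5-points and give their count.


Affine F_5-points: {(0, 4), (2, 3), (2, 4), (3, 1), (3, 3)}; count = 5.

For each of the 25 pairs (x, y) ∈ F_5², evaluate f(x, y) mod 5. Record the zeros.
  x = 0: [0↦2, 1↦3, 2↦3, 3↦2, 4↦0]  zeros at y ∈ {4}
  x = 1: [0↦1, 1↦3, 2↦4, 3↦4, 4↦3]  zeros at y ∈ ∅
  x = 2: [0↦4, 1↦2, 2↦4, 3↦0, 4↦0]  zeros at y ∈ {3, 4}
  x = 3: [0↦1, 1↦0, 2↦3, 3↦0, 4↦1]  zeros at y ∈ {1, 3}
  x = 4: [0↦2, 1↦2, 2↦1, 3↦4, 4↦1]  zeros at y ∈ ∅
Collecting zeros: affine points = {(0, 4), (2, 3), (2, 4), (3, 1), (3, 3)}.
Total count |C(F_5)_aff| = 5.


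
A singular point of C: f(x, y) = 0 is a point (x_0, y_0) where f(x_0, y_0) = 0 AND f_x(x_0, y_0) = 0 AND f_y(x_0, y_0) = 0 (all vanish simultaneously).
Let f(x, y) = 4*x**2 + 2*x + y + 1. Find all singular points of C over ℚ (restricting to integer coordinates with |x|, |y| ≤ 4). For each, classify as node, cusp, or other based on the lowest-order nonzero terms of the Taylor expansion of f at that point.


No singular points in the scanned grid; C is smooth there.

Compute partial derivatives:
  f_x = 8*x + 2.
  f_y = 1.
f_y = 1 is a nonzero constant, so f_y never vanishes: no point (x, y) can satisfy f = f_x = f_y = 0. In particular no (x, y) ∈ {−4, ..., 4}² is singular; the curve is smooth.


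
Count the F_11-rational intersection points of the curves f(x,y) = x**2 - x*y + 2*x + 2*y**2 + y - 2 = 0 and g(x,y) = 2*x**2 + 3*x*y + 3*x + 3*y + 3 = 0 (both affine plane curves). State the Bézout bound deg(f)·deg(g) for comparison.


Common zeros: {(9, 9)}; count = 1; Bézout bound = 4.

deg(f) = 2, deg(g) = 2, so Bézout bound = 4.
Scan x ∈ F_11. For each x, list the y ∈ F_11 with f(x, y) ≡ 0 and those with g(x, y) ≡ 0 (mod 11); the common zeros in that column are the intersection.
  x = 0: f ≡ 0 at y ∈ ∅; g ≡ 0 at y ∈ {10}; common: ∅.
  x = 1: f ≡ 0 at y ∈ {4, 7}; g ≡ 0 at y ∈ {6}; common: ∅.
  x = 2: f ≡ 0 at y ∈ ∅; g ≡ 0 at y ∈ {3}; common: ∅.
  x = 3: f ≡ 0 at y ∈ ∅; g ≡ 0 at y ∈ {3}; common: ∅.
  x = 4: f ≡ 0 at y ∈ {0, 7}; g ≡ 0 at y ∈ {2}; common: ∅.
  x = 5: f ≡ 0 at y ∈ {0, 2}; g ≡ 0 at y ∈ {6}; common: ∅.
  x = 6: f ≡ 0 at y ∈ {2, 6}; g ≡ 0 at y ∈ {5}; common: ∅.
  x = 7: f ≡ 0 at y ∈ ∅; g ≡ 0 at y ∈ {5}; common: ∅.
  x = 8: f ≡ 0 at y ∈ ∅; g ≡ 0 at y ∈ {2}; common: ∅.
  x = 9: f ≡ 0 at y ∈ {6, 9}; g ≡ 0 at y ∈ {9}; common: {9}.
  x = 10: f ≡ 0 at y ∈ ∅; g ≡ 0 at y ∈ ∅; common: ∅.
Collecting: common zeros = {(9, 9)}, so the count is 1.
Comparison with the Bézout bound: 1 ≤ 4 = deg(f)·deg(g), as expected for curves with no common component (the affine F_11-count falls short of the bound because intersections may lie at infinity, over extension fields, or carry multiplicity).


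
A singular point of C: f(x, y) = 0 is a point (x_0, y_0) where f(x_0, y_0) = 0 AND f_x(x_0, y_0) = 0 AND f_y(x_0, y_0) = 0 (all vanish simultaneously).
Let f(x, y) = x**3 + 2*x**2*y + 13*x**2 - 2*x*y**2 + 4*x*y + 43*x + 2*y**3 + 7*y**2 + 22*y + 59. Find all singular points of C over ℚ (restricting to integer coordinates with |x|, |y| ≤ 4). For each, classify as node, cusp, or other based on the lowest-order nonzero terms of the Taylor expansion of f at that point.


Singular points: {(-3, -2)}; classification: cusp.

Compute partial derivatives:
  f_x = 3*x**2 + 4*x*y + 26*x - 2*y**2 + 4*y + 43.
  f_y = 2*x**2 - 4*x*y + 4*x + 6*y**2 + 14*y + 22.
Scan x_0 ∈ {−4, ..., 4}. For each x_0, f_y(x_0, y) is a polynomial in y; find its integer roots y ∈ {−4, ..., 4}, then test f_x and f at those candidates.
  x = -4: f_y(-4, y) = 6*y**2 + 30*y + 38; no integer root y with |y| ≤ 4.
  x = -3: f_y(-3, y) = 6*y**2 + 26*y + 28; vanishes at y ∈ {-2}. (-3, -2): f_x = 0, f = 0 — SINGULAR.
  x = -2: f_y(-2, y) = 6*y**2 + 22*y + 22; no integer root y with |y| ≤ 4.
  x = -1: f_y(-1, y) = 6*y**2 + 18*y + 20; no integer root y with |y| ≤ 4.
  x = 0: f_y(0, y) = 6*y**2 + 14*y + 22; no integer root y with |y| ≤ 4.
  x = 1: f_y(1, y) = 6*y**2 + 10*y + 28; no integer root y with |y| ≤ 4.
  x = 2: f_y(2, y) = 6*y**2 + 6*y + 38; no integer root y with |y| ≤ 4.
  x = 3: f_y(3, y) = 6*y**2 + 2*y + 52; no integer root y with |y| ≤ 4.
  x = 4: f_y(4, y) = 6*y**2 - 2*y + 70; no integer root y with |y| ≤ 4.
Only singular point on the grid: (-3, -2).
Classify: substitute x = -3 + u, y = -2 + v and expand: f = u**3 + 2*u**2*v - 2*u*v**2 + 2*v**3 + v**2.
No constant or linear terms (consistent with a singular point). Quadratic part: v**2. Cubic part: u**3 + 2*u**2*v - 2*u*v**2 + 2*v**3.
The quadratic part v**2 is a perfect square, so there is a single (double) tangent line v = 0, i.e. y = -2. Restricting the cubic part to that line (v = 0) leaves u**3 ≠ 0, so f is not divisible by v and the branch is v² ≈ -u**3 to lowest order — this is a cusp.
Classification: cusp.


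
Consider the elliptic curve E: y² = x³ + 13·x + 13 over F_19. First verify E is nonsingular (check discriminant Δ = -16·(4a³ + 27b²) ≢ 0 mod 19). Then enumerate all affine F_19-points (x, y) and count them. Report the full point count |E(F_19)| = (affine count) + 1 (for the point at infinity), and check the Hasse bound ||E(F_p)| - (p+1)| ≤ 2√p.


Affine points = {(2, 3), (2, 16), (9, 2), (9, 17), (11, 9), (11, 10), (12, 4), (12, 15), (13, 2), (13, 17), (15, 7), (15, 12), (16, 2), (16, 17), (17, 6), (17, 13)}; affine count = 16; |E(F_19)| = 17.

Discriminant check: Δ ∝ 4a³ + 27b² = 4·13³ + 27·13² = 4·2197 + 27·169 ≡ 13 (mod 19). Nonzero ⇒ E is nonsingular.
For each x ∈ F_19, compute rhs = x³ + 13·x + 13 mod 19, then count y ∈ F_19 with y² ≡ rhs.
  x = 0: rhs = 13, matching y values: none (0 points).
  x = 1: rhs = 8, matching y values: none (0 points).
  x = 2: rhs = 9, matching y values: 3, 16 (2 points).
  x = 3: rhs = 3, matching y values: none (0 points).
  x = 4: rhs = 15, matching y values: none (0 points).
  x = 5: rhs = 13, matching y values: none (0 points).
  x = 6: rhs = 3, matching y values: none (0 points).
  x = 7: rhs = 10, matching y values: none (0 points).
  x = 8: rhs = 2, matching y values: none (0 points).
  x = 9: rhs = 4, matching y values: 2, 17 (2 points).
  x = 10: rhs = 3, matching y values: none (0 points).
  x = 11: rhs = 5, matching y values: 9, 10 (2 points).
  x = 12: rhs = 16, matching y values: 4, 15 (2 points).
  x = 13: rhs = 4, matching y values: 2, 17 (2 points).
  x = 14: rhs = 13, matching y values: none (0 points).
  x = 15: rhs = 11, matching y values: 7, 12 (2 points).
  x = 16: rhs = 4, matching y values: 2, 17 (2 points).
  x = 17: rhs = 17, matching y values: 6, 13 (2 points).
  x = 18: rhs = 18, matching y values: none (0 points).
Total affine count: 16.
Full point count |E(F_19)| = 16 + 1 = 17.
Hasse bound: |17 − (19+1)| = |-3| = 3 ≤ 2√19 ≈ 8.7178 ✓.


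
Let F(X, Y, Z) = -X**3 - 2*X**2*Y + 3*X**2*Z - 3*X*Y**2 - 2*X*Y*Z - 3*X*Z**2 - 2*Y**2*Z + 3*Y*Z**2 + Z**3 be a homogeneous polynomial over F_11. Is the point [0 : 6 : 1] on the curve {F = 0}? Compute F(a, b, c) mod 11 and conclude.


F(0,6,1) ≡ 2 (mod 11); P is NOT on the curve.

Evaluate F(0, 6, 1) term-by-term (mod 11).
  -X**3 ↦ -1·0·1·1 = 0
  -2*X**2*Y ↦ -2·0·6·1 = 0
  3*X**2*Z ↦ 3·0·1·1 = 0
  -3*X*Y**2 ↦ -3·0·36·1 = 0
  -2*X*Y*Z ↦ -2·0·6·1 = 0
  -3*X*Z**2 ↦ -3·0·1·1 = 0
  -2*Y**2*Z ↦ -2·1·36·1 = -72
  3*Y*Z**2 ↦ 3·1·6·1 = 18
  Z**3 ↦ 1·1·1·1 = 1
Sum: F(0, 6, 1) = (0) + (0) + (0) + (0) + (0) + (0) + (-72) + (18) + (1) = -53.
Reducing mod 11: -53 ≡ 2 (mod 11).
Since F(a, b, c) ≡ 2 ≠ 0 (mod 11), P does NOT lie on the curve.


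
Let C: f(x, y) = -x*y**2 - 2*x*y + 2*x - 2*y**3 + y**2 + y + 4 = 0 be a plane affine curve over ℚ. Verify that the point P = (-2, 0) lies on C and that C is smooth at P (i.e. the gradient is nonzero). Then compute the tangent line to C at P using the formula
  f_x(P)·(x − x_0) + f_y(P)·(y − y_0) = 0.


Tangent line at P: 2*x + 5*y + 4 = 0.

Step 1: f(-2, 0) = 0, so P lies on C.
Step 2: partial derivatives
  f_x(x, y) = -y**2 - 2*y + 2, f_y(x, y) = -2*x*y - 2*x - 6*y**2 + 2*y + 1.
  f_x(P) = 2, f_y(P) = 5 (gradient nonzero, so P is smooth).
Step 3: tangent line at P: 2·(x − -2) + 5·(y − 0) = 0.
Expanding: 2*x + 5*y + 4 = 0.


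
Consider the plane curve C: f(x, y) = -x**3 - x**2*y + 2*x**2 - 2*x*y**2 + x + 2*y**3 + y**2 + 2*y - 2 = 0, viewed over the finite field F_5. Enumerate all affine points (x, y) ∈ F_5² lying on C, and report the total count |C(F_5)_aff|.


Affine F_5-points: {(0, 4), (1, 0), (2, 0), (2, 2), (3, 3), (4, 0), (4, 2), (4, 4)}; count = 8.

For each of the 25 pairs (x, y) ∈ F_5², evaluate f(x, y) mod 5. Record the zeros.
  x = 0: [0↦3, 1↦3, 2↦2, 3↦2, 4↦0]  zeros at y ∈ {4}
  x = 1: [0↦0, 1↦2, 2↦4, 3↦3, 4↦1]  zeros at y ∈ {0}
  x = 2: [0↦0, 1↦2, 2↦0, 3↦1, 4↦2]  zeros at y ∈ {0, 2}
  x = 3: [0↦2, 1↦2, 2↦4, 3↦0, 4↦2]  zeros at y ∈ {3}
  x = 4: [0↦0, 1↦1, 2↦0, 3↦4, 4↦0]  zeros at y ∈ {0, 2, 4}
Collecting zeros: affine points = {(0, 4), (1, 0), (2, 0), (2, 2), (3, 3), (4, 0), (4, 2), (4, 4)}.
Total count |C(F_5)_aff| = 8.


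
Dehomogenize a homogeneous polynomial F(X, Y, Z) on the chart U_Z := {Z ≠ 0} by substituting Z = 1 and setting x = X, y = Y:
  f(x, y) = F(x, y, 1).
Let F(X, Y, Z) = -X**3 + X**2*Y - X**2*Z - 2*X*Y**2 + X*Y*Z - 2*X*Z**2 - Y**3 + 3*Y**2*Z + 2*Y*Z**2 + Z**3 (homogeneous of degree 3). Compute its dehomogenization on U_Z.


f(x, y) = -x**3 + x**2*y - x**2 - 2*x*y**2 + x*y - 2*x - y**3 + 3*y**2 + 2*y + 1

On U_Z we set Z = 1. Each monomial c·X^i·Y^j·Z^k in F becomes c·x^i·y^j·1^k = c·x^i·y^j.
Substituting Z = 1: F(X, Y, 1) = -x**3 + x**2*y - x**2 - 2*x*y**2 + x*y - 2*x - y**3 + 3*y**2 + 2*y + 1.
Note: deg(f) ≤ deg(F) = 3; strict inequality happens when F is divisible by Z (lost terms).


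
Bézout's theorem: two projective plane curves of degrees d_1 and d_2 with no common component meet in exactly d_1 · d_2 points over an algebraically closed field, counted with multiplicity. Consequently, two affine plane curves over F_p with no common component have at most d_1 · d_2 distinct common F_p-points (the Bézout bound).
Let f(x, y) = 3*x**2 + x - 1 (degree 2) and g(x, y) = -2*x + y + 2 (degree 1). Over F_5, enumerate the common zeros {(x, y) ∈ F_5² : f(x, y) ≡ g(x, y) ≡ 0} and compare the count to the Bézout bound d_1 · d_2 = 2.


Common zeros: ∅; count = 0; Bézout bound = 2.

deg(f) = 2, deg(g) = 1, so Bézout bound = 2.
Scan x ∈ F_5. For each x, list the y ∈ F_5 with f(x, y) ≡ 0 and those with g(x, y) ≡ 0 (mod 5); the common zeros in that column are the intersection.
  x = 0: f ≡ 0 at y ∈ ∅; g ≡ 0 at y ∈ {3}; common: ∅.
  x = 1: f ≡ 0 at y ∈ ∅; g ≡ 0 at y ∈ {0}; common: ∅.
  x = 2: f ≡ 0 at y ∈ ∅; g ≡ 0 at y ∈ {2}; common: ∅.
  x = 3: f ≡ 0 at y ∈ ∅; g ≡ 0 at y ∈ {4}; common: ∅.
  x = 4: f ≡ 0 at y ∈ ∅; g ≡ 0 at y ∈ {1}; common: ∅.
Collecting: common zeros = ∅, so the count is 0.
Comparison with the Bézout bound: 0 ≤ 2 = deg(f)·deg(g), as expected for curves with no common component (the affine F_5-count falls short of the bound because intersections may lie at infinity, over extension fields, or carry multiplicity).


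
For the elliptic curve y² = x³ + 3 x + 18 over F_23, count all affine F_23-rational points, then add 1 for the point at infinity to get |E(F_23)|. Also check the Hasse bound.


Affine points = {(0, 8), (0, 15), (2, 3), (2, 20), (3, 10), (3, 13), (4, 5), (4, 18), (8, 5), (8, 18), (10, 6), (10, 17), (11, 5), (11, 18), (13, 0), (18, 4), (18, 19), (21, 2), (21, 21)}; affine count = 19; |E(F_23)| = 20.

Discriminant check: Δ ∝ 4a³ + 27b² = 4·3³ + 27·18² = 4·27 + 27·324 ≡ 1 (mod 23). Nonzero ⇒ E is nonsingular.
For each x ∈ F_23, compute rhs = x³ + 3·x + 18 mod 23, then count y ∈ F_23 with y² ≡ rhs.
  x = 0: rhs = 18, matching y values: 8, 15 (2 points).
  x = 1: rhs = 22, matching y values: none (0 points).
  x = 2: rhs = 9, matching y values: 3, 20 (2 points).
  x = 3: rhs = 8, matching y values: 10, 13 (2 points).
  x = 4: rhs = 2, matching y values: 5, 18 (2 points).
  x = 5: rhs = 20, matching y values: none (0 points).
  x = 6: rhs = 22, matching y values: none (0 points).
  x = 7: rhs = 14, matching y values: none (0 points).
  x = 8: rhs = 2, matching y values: 5, 18 (2 points).
  x = 9: rhs = 15, matching y values: none (0 points).
  x = 10: rhs = 13, matching y values: 6, 17 (2 points).
  x = 11: rhs = 2, matching y values: 5, 18 (2 points).
  x = 12: rhs = 11, matching y values: none (0 points).
  x = 13: rhs = 0, matching y values: 0 (1 points).
  x = 14: rhs = 21, matching y values: none (0 points).
  x = 15: rhs = 11, matching y values: none (0 points).
  x = 16: rhs = 22, matching y values: none (0 points).
  x = 17: rhs = 14, matching y values: none (0 points).
  x = 18: rhs = 16, matching y values: 4, 19 (2 points).
  x = 19: rhs = 11, matching y values: none (0 points).
  x = 20: rhs = 5, matching y values: none (0 points).
  x = 21: rhs = 4, matching y values: 2, 21 (2 points).
  x = 22: rhs = 14, matching y values: none (0 points).
Total affine count: 19.
Full point count |E(F_23)| = 19 + 1 = 20.
Hasse bound: |20 − (23+1)| = |-4| = 4 ≤ 2√23 ≈ 9.5917 ✓.


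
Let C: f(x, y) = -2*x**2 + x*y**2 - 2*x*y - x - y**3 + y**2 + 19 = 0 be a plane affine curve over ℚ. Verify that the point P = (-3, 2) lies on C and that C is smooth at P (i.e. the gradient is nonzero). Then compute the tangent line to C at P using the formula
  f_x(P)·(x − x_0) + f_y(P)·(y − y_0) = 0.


Tangent line at P: 11*x - 14*y + 61 = 0.

Step 1: f(-3, 2) = 0, so P lies on C.
Step 2: partial derivatives
  f_x(x, y) = -4*x + y**2 - 2*y - 1, f_y(x, y) = 2*x*y - 2*x - 3*y**2 + 2*y.
  f_x(P) = 11, f_y(P) = -14 (gradient nonzero, so P is smooth).
Step 3: tangent line at P: 11·(x − -3) + -14·(y − 2) = 0.
Expanding: 11*x - 14*y + 61 = 0.


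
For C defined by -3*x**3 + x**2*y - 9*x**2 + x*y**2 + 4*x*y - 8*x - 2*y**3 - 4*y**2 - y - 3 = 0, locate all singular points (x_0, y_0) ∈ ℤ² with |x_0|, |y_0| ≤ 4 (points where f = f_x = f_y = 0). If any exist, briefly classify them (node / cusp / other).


Singular points: {(-1, -1)}; classification: node.

Compute partial derivatives:
  f_x = -9*x**2 + 2*x*y - 18*x + y**2 + 4*y - 8.
  f_y = x**2 + 2*x*y + 4*x - 6*y**2 - 8*y - 1.
Scan x_0 ∈ {−4, ..., 4}. For each x_0, f_y(x_0, y) is a polynomial in y; find its integer roots y ∈ {−4, ..., 4}, then test f_x and f at those candidates.
  x = -4: f_y(-4, y) = -6*y**2 - 16*y - 1; no integer root y with |y| ≤ 4.
  x = -3: f_y(-3, y) = -6*y**2 - 14*y - 4; vanishes at y ∈ {-2}. (-3, -2): f_x = -27 ≠ 0.
  x = -2: f_y(-2, y) = -6*y**2 - 12*y - 5; no integer root y with |y| ≤ 4.
  x = -1: f_y(-1, y) = -6*y**2 - 10*y - 4; vanishes at y ∈ {-1}. (-1, -1): f_x = 0, f = 0 — SINGULAR.
  x = 0: f_y(0, y) = -6*y**2 - 8*y - 1; no integer root y with |y| ≤ 4.
  x = 1: f_y(1, y) = -6*y**2 - 6*y + 4; no integer root y with |y| ≤ 4.
  x = 2: f_y(2, y) = -6*y**2 - 4*y + 11; no integer root y with |y| ≤ 4.
  x = 3: f_y(3, y) = -6*y**2 - 2*y + 20; vanishes at y ∈ {-2}. (3, -2): f_x = -159 ≠ 0.
  x = 4: f_y(4, y) = 31 - 6*y**2; no integer root y with |y| ≤ 4.
Only singular point on the grid: (-1, -1).
Classify: substitute x = -1 + u, y = -1 + v and expand: f = -3*u**3 + u**2*v - u**2 + u*v**2 - 2*v**3 + v**2.
No constant or linear terms (consistent with a singular point). Quadratic part: -u**2 + v**2. Cubic part: -3*u**3 + u**2*v + u*v**2 - 2*v**3.
The quadratic part v**2 - u**2 = (v − u)(v + u) splits into two distinct linear factors, so there are two distinct tangent lines y − -1 = ±(x − -1) — this is a node (ordinary double point).
Classification: node.


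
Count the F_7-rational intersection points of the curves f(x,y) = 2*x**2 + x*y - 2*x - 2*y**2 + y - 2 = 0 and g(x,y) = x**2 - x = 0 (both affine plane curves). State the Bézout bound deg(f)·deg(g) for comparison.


Common zeros: {(1, 3), (1, 5)}; count = 2; Bézout bound = 4.

deg(f) = 2, deg(g) = 2, so Bézout bound = 4.
Scan x ∈ F_7. For each x, list the y ∈ F_7 with f(x, y) ≡ 0 and those with g(x, y) ≡ 0 (mod 7); the common zeros in that column are the intersection.
  x = 0: f ≡ 0 at y ∈ ∅; g ≡ 0 at y ∈ {0, 1, 2, 3, 4, 5, 6}; common: ∅.
  x = 1: f ≡ 0 at y ∈ {3, 5}; g ≡ 0 at y ∈ {0, 1, 2, 3, 4, 5, 6}; common: {3, 5}.
  x = 2: f ≡ 0 at y ∈ {2, 3}; g ≡ 0 at y ∈ ∅; common: ∅.
  x = 3: f ≡ 0 at y ∈ ∅; g ≡ 0 at y ∈ ∅; common: ∅.
  x = 4: f ≡ 0 at y ∈ ∅; g ≡ 0 at y ∈ ∅; common: ∅.
  x = 5: f ≡ 0 at y ∈ {1, 2}; g ≡ 0 at y ∈ ∅; common: ∅.
  x = 6: f ≡ 0 at y ∈ {1, 6}; g ≡ 0 at y ∈ ∅; common: ∅.
Collecting: common zeros = {(1, 3), (1, 5)}, so the count is 2.
Comparison with the Bézout bound: 2 ≤ 4 = deg(f)·deg(g), as expected for curves with no common component (the affine F_7-count falls short of the bound because intersections may lie at infinity, over extension fields, or carry multiplicity).


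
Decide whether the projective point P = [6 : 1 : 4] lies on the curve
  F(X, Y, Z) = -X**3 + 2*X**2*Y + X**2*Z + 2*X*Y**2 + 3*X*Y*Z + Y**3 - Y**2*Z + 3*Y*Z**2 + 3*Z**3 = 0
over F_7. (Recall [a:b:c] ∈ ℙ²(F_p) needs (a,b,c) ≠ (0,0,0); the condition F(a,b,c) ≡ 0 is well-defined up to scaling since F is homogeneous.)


F(6,1,4) ≡ 6 (mod 7); P is NOT on the curve.

Evaluate F(6, 1, 4) term-by-term (mod 7).
  -X**3 ↦ -1·216·1·1 = -216
  2*X**2*Y ↦ 2·36·1·1 = 72
  X**2*Z ↦ 1·36·1·4 = 144
  2*X*Y**2 ↦ 2·6·1·1 = 12
  3*X*Y*Z ↦ 3·6·1·4 = 72
  Y**3 ↦ 1·1·1·1 = 1
  -Y**2*Z ↦ -1·1·1·4 = -4
  3*Y*Z**2 ↦ 3·1·1·16 = 48
  3*Z**3 ↦ 3·1·1·64 = 192
Sum: F(6, 1, 4) = (-216) + (72) + (144) + (12) + (72) + (1) + (-4) + (48) + (192) = 321.
Reducing mod 7: 321 ≡ 6 (mod 7).
Since F(a, b, c) ≡ 6 ≠ 0 (mod 7), P does NOT lie on the curve.


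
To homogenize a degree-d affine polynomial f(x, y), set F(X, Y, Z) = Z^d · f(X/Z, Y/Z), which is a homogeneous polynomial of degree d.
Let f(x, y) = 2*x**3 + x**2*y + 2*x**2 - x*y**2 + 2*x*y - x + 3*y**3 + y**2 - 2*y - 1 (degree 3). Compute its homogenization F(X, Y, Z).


F(X, Y, Z) = 2*X**3 + X**2*Y + 2*X**2*Z - X*Y**2 + 2*X*Y*Z - X*Z**2 + 3*Y**3 + Y**2*Z - 2*Y*Z**2 - Z**3

deg(f) = 3.
Substitute x = X/Z, y = Y/Z into f, then multiply by Z^3.
  monomial 2·x^3·y^0 ↦ 2·X^3·Y^0·Z^0.
  monomial 1·x^2·y^1 ↦ 1·X^2·Y^1·Z^0.
  monomial 2·x^2·y^0 ↦ 2·X^2·Y^0·Z^1.
  monomial -1·x^1·y^2 ↦ -1·X^1·Y^2·Z^0.
  monomial 2·x^1·y^1 ↦ 2·X^1·Y^1·Z^1.
  monomial -1·x^1·y^0 ↦ -1·X^1·Y^0·Z^2.
  monomial 3·x^0·y^3 ↦ 3·X^0·Y^3·Z^0.
  monomial 1·x^0·y^2 ↦ 1·X^0·Y^2·Z^1.
  monomial -2·x^0·y^1 ↦ -2·X^0·Y^1·Z^2.
  monomial -1·x^0·y^0 ↦ -1·X^0·Y^0·Z^3.
Collecting: F(X, Y, Z) = 2*X**3 + X**2*Y + 2*X**2*Z - X*Y**2 + 2*X*Y*Z - X*Z**2 + 3*Y**3 + Y**2*Z - 2*Y*Z**2 - Z**3.
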